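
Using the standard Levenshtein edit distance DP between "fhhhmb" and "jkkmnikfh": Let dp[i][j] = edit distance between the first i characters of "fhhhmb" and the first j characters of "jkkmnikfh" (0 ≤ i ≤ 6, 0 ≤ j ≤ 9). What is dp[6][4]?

5

   ''  j  k  k  m  n  i  k  f  h
''  0  1  2  3  4  5  6  7  8  9
 f  1  1  2  3  4  5  6  7  7  8
 h  2  2  2  3  4  5  6  7  8  7
 h  3  3  3  3  4  5  6  7  8  8
 h  4  4  4  4  4  5  6  7  8  8
 m  5  5  5  5  4  5  6  7  8  9
 b  6  6  6  6  5  5  6  7  8  9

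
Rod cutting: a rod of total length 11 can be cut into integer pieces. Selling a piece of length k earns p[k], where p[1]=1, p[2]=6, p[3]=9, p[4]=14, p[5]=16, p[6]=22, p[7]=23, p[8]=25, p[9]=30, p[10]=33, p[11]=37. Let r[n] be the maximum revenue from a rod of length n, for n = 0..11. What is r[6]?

22

   n    0    1    2    3    4    5    6    7    8    9   10   11
r[n]    0    1    6    9   14   16   22   23   28   31   36   38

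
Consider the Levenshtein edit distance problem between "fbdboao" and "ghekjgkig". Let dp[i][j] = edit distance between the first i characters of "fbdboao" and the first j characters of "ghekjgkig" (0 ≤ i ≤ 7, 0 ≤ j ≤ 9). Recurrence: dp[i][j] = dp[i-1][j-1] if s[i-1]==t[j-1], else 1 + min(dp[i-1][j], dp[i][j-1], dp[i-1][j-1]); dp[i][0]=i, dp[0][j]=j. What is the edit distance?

9

   ''  g  h  e  k  j  g  k  i  g
''  0  1  2  3  4  5  6  7  8  9
 f  1  1  2  3  4  5  6  7  8  9
 b  2  2  2  3  4  5  6  7  8  9
 d  3  3  3  3  4  5  6  7  8  9
 b  4  4  4  4  4  5  6  7  8  9
 o  5  5  5  5  5  5  6  7  8  9
 a  6  6  6  6  6  6  6  7  8  9
 o  7  7  7  7  7  7  7  7  8  9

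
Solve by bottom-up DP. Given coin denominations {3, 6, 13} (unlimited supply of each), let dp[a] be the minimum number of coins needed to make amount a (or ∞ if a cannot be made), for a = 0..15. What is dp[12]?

2

 a  0  1  2  3  4  5  6  7  8  9 10 11 12 13 14 15
dp  0  -  -  1  -  -  1  -  -  2  -  -  2  1  -  3
(- denotes ∞ / unreachable)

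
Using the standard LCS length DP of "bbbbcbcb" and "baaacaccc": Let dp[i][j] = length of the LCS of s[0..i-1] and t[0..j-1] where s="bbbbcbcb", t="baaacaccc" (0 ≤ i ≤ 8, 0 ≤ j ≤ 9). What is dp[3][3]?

1

   ''  b  a  a  a  c  a  c  c  c
''  0  0  0  0  0  0  0  0  0  0
 b  0  1  1  1  1  1  1  1  1  1
 b  0  1  1  1  1  1  1  1  1  1
 b  0  1  1  1  1  1  1  1  1  1
 b  0  1  1  1  1  1  1  1  1  1
 c  0  1  1  1  1  2  2  2  2  2
 b  0  1  1  1  1  2  2  2  2  2
 c  0  1  1  1  1  2  2  3  3  3
 b  0  1  1  1  1  2  2  3  3  3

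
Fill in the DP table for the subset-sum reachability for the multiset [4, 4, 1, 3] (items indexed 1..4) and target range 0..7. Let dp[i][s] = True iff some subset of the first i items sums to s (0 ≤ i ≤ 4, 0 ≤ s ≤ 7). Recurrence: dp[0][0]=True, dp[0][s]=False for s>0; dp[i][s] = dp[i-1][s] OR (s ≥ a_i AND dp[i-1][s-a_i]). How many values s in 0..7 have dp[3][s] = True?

4

i\s   0   1   2   3   4   5   6   7
  0   T   F   F   F   F   F   F   F
  1   T   F   F   F   T   F   F   F
  2   T   F   F   F   T   F   F   F
  3   T   T   F   F   T   T   F   F
  4   T   T   F   T   T   T   F   T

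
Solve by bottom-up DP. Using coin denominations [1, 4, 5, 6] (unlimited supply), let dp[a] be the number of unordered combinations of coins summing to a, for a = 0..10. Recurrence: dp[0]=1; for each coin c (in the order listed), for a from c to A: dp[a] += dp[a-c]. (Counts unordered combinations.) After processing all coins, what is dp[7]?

4

after  coin     0     1     2     3     4     5     6     7     8     9    10
          1     1     1     1     1     1     1     1     1     1     1     1
          4     1     1     1     1     2     2     2     2     3     3     3
          5     1     1     1     1     2     3     3     3     4     5     6
          6     1     1     1     1     2     3     4     4     5     6     8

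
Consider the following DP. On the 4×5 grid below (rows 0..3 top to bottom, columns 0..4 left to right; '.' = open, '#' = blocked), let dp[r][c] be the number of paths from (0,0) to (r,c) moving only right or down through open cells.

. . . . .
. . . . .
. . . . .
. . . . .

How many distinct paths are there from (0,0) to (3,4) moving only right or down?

r\c   0   1   2   3   4
  0   1   1   1   1   1
  1   1   2   3   4   5
  2   1   3   6  10  15
  3   1   4  10  20  35

35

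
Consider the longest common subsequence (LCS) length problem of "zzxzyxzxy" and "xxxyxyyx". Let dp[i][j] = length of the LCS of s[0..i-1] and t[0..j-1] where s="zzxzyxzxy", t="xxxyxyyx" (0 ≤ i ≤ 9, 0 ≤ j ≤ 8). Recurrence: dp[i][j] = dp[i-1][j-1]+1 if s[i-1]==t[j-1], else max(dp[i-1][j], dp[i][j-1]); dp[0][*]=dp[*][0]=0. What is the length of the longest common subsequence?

4

   ''  x  x  x  y  x  y  y  x
''  0  0  0  0  0  0  0  0  0
 z  0  0  0  0  0  0  0  0  0
 z  0  0  0  0  0  0  0  0  0
 x  0  1  1  1  1  1  1  1  1
 z  0  1  1  1  1  1  1  1  1
 y  0  1  1  1  2  2  2  2  2
 x  0  1  2  2  2  3  3  3  3
 z  0  1  2  2  2  3  3  3  3
 x  0  1  2  3  3  3  3  3  4
 y  0  1  2  3  4  4  4  4  4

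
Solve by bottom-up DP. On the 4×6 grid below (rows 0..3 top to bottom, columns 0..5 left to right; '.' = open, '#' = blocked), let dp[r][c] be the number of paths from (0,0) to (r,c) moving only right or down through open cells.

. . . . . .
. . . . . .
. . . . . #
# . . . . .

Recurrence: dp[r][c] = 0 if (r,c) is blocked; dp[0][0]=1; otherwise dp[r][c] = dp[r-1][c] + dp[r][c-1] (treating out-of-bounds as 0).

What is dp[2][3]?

10

r\c   0   1   2   3   4   5
  0   1   1   1   1   1   1
  1   1   2   3   4   5   6
  2   1   3   6  10  15   0
  3   0   3   9  19  34  34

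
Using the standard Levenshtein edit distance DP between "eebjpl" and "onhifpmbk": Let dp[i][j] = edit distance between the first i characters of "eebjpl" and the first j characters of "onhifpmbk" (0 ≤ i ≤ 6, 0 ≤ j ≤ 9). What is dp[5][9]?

8

   ''  o  n  h  i  f  p  m  b  k
''  0  1  2  3  4  5  6  7  8  9
 e  1  1  2  3  4  5  6  7  8  9
 e  2  2  2  3  4  5  6  7  8  9
 b  3  3  3  3  4  5  6  7  7  8
 j  4  4  4  4  4  5  6  7  8  8
 p  5  5  5  5  5  5  5  6  7  8
 l  6  6  6  6  6  6  6  6  7  8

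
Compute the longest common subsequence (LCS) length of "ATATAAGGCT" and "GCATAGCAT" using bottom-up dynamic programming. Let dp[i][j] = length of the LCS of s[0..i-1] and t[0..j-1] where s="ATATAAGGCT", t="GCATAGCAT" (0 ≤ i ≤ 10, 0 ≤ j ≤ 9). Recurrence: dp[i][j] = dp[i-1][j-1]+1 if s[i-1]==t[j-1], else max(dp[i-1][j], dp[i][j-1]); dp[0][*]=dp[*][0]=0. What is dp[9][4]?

   ''  G  C  A  T  A  G  C  A  T
''  0  0  0  0  0  0  0  0  0  0
 A  0  0  0  1  1  1  1  1  1  1
 T  0  0  0  1  2  2  2  2  2  2
 A  0  0  0  1  2  3  3  3  3  3
 T  0  0  0  1  2  3  3  3  3  4
 A  0  0  0  1  2  3  3  3  4  4
 A  0  0  0  1  2  3  3  3  4  4
 G  0  1  1  1  2  3  4  4  4  4
 G  0  1  1  1  2  3  4  4  4  4
 C  0  1  2  2  2  3  4  5  5  5
 T  0  1  2  2  3  3  4  5  5  6

2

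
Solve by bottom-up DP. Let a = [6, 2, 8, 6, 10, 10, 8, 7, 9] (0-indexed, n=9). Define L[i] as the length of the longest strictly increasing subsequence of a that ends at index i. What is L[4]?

3

   i    0    1    2    3    4    5    6    7    8
a[i]    6    2    8    6   10   10    8    7    9
L[i]    1    1    2    2    3    3    3    3    4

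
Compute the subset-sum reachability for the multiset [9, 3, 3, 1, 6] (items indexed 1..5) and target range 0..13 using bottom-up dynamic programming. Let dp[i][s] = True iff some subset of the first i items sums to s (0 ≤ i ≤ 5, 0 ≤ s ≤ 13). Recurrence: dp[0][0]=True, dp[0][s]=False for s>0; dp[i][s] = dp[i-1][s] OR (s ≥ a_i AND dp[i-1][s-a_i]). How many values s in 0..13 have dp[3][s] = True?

5

i\s   0   1   2   3   4   5   6   7   8   9  10  11  12  13
  0   T   F   F   F   F   F   F   F   F   F   F   F   F   F
  1   T   F   F   F   F   F   F   F   F   T   F   F   F   F
  2   T   F   F   T   F   F   F   F   F   T   F   F   T   F
  3   T   F   F   T   F   F   T   F   F   T   F   F   T   F
  4   T   T   F   T   T   F   T   T   F   T   T   F   T   T
  5   T   T   F   T   T   F   T   T   F   T   T   F   T   T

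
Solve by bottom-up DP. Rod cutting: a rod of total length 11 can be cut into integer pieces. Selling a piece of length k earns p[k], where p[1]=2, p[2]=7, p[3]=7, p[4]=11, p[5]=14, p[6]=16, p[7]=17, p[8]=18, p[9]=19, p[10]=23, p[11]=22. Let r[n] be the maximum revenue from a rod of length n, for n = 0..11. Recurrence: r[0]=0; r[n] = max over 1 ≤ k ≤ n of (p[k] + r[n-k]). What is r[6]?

21

   n    0    1    2    3    4    5    6    7    8    9   10   11
r[n]    0    2    7    9   14   16   21   23   28   30   35   37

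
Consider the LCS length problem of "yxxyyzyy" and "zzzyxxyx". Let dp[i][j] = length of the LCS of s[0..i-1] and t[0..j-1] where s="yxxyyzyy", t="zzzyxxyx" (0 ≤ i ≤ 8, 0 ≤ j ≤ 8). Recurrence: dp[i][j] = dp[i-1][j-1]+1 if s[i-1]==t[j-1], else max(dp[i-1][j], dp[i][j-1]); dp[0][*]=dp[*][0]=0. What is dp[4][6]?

   ''  z  z  z  y  x  x  y  x
''  0  0  0  0  0  0  0  0  0
 y  0  0  0  0  1  1  1  1  1
 x  0  0  0  0  1  2  2  2  2
 x  0  0  0  0  1  2  3  3  3
 y  0  0  0  0  1  2  3  4  4
 y  0  0  0  0  1  2  3  4  4
 z  0  1  1  1  1  2  3  4  4
 y  0  1  1  1  2  2  3  4  4
 y  0  1  1  1  2  2  3  4  4

3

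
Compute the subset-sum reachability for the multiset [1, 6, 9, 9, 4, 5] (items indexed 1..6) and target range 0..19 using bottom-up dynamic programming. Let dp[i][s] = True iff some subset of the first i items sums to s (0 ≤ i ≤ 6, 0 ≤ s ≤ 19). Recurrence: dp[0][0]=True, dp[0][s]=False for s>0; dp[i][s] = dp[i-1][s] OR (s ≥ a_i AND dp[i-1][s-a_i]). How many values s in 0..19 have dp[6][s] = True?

16

i\s   0   1   2   3   4   5   6   7   8   9  10  11  12  13  14  15  16  17  18  19
  0   T   F   F   F   F   F   F   F   F   F   F   F   F   F   F   F   F   F   F   F
  1   T   T   F   F   F   F   F   F   F   F   F   F   F   F   F   F   F   F   F   F
  2   T   T   F   F   F   F   T   T   F   F   F   F   F   F   F   F   F   F   F   F
  3   T   T   F   F   F   F   T   T   F   T   T   F   F   F   F   T   T   F   F   F
  4   T   T   F   F   F   F   T   T   F   T   T   F   F   F   F   T   T   F   T   T
  5   T   T   F   F   T   T   T   T   F   T   T   T   F   T   T   T   T   F   T   T
  6   T   T   F   F   T   T   T   T   F   T   T   T   T   T   T   T   T   F   T   T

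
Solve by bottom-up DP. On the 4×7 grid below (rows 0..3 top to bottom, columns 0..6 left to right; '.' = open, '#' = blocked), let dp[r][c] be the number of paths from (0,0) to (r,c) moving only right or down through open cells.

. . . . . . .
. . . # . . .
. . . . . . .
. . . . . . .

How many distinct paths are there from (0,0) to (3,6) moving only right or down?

44

r\c   0   1   2   3   4   5   6
  0   1   1   1   1   1   1   1
  1   1   2   3   0   1   2   3
  2   1   3   6   6   7   9  12
  3   1   4  10  16  23  32  44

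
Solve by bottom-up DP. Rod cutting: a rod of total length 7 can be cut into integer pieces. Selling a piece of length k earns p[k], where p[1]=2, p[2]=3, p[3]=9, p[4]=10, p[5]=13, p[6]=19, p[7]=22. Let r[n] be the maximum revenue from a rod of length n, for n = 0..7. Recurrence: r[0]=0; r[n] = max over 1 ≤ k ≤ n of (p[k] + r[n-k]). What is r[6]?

   n    0    1    2    3    4    5    6    7
r[n]    0    2    4    9   11   13   19   22

19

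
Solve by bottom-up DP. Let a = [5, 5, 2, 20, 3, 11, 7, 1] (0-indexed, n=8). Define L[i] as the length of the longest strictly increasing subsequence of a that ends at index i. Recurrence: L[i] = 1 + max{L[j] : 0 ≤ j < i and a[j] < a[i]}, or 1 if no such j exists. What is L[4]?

   i    0    1    2    3    4    5    6    7
a[i]    5    5    2   20    3   11    7    1
L[i]    1    1    1    2    2    3    3    1

2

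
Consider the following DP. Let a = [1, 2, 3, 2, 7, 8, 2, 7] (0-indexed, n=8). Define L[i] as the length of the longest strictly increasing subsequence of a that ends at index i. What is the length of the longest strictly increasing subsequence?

   i    0    1    2    3    4    5    6    7
a[i]    1    2    3    2    7    8    2    7
L[i]    1    2    3    2    4    5    2    4

5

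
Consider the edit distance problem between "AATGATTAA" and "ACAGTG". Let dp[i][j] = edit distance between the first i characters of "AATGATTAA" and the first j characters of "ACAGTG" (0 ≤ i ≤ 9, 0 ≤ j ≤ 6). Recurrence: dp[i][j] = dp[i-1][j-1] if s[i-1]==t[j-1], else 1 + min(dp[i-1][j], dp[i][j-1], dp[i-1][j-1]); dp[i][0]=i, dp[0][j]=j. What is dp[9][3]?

7

   ''  A  C  A  G  T  G
''  0  1  2  3  4  5  6
 A  1  0  1  2  3  4  5
 A  2  1  1  1  2  3  4
 T  3  2  2  2  2  2  3
 G  4  3  3  3  2  3  2
 A  5  4  4  3  3  3  3
 T  6  5  5  4  4  3  4
 T  7  6  6  5  5  4  4
 A  8  7  7  6  6  5  5
 A  9  8  8  7  7  6  6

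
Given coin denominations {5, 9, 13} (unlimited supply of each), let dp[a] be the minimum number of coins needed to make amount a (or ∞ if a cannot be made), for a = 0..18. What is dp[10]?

2

 a  0  1  2  3  4  5  6  7  8  9 10 11 12 13 14 15 16 17 18
dp  0  -  -  -  -  1  -  -  -  1  2  -  -  1  2  3  -  -  2
(- denotes ∞ / unreachable)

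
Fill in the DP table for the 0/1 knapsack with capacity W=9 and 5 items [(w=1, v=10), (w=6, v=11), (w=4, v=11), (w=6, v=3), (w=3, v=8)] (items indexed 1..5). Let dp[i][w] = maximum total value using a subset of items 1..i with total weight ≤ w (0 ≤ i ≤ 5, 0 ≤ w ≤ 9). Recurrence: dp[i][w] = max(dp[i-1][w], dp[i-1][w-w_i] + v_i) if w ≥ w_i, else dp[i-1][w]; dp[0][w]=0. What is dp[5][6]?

i\w   0   1   2   3   4   5   6   7   8   9
  0   0   0   0   0   0   0   0   0   0   0
  1   0  10  10  10  10  10  10  10  10  10
  2   0  10  10  10  10  10  11  21  21  21
  3   0  10  10  10  11  21  21  21  21  21
  4   0  10  10  10  11  21  21  21  21  21
  5   0  10  10  10  18  21  21  21  29  29

21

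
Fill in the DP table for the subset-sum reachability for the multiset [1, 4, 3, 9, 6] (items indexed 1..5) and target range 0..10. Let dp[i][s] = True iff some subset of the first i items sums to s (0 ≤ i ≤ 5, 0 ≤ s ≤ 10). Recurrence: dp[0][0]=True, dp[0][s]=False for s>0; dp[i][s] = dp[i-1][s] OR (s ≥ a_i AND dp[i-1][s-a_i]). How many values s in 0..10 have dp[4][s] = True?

9

i\s   0   1   2   3   4   5   6   7   8   9  10
  0   T   F   F   F   F   F   F   F   F   F   F
  1   T   T   F   F   F   F   F   F   F   F   F
  2   T   T   F   F   T   T   F   F   F   F   F
  3   T   T   F   T   T   T   F   T   T   F   F
  4   T   T   F   T   T   T   F   T   T   T   T
  5   T   T   F   T   T   T   T   T   T   T   T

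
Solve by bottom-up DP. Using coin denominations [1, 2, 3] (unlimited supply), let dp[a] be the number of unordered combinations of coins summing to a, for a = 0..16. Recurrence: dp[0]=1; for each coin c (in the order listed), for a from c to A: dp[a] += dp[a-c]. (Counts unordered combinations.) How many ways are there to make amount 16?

30

after  coin     0     1     2     3     4     5     6     7     8     9    10    11    12    13    14    15    16
          1     1     1     1     1     1     1     1     1     1     1     1     1     1     1     1     1     1
          2     1     1     2     2     3     3     4     4     5     5     6     6     7     7     8     8     9
          3     1     1     2     3     4     5     7     8    10    12    14    16    19    21    24    27    30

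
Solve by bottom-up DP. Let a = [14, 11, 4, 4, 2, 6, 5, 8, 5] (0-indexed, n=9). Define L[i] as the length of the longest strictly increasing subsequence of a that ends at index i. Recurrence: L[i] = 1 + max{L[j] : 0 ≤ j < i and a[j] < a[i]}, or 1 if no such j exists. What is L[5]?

   i    0    1    2    3    4    5    6    7    8
a[i]   14   11    4    4    2    6    5    8    5
L[i]    1    1    1    1    1    2    2    3    2

2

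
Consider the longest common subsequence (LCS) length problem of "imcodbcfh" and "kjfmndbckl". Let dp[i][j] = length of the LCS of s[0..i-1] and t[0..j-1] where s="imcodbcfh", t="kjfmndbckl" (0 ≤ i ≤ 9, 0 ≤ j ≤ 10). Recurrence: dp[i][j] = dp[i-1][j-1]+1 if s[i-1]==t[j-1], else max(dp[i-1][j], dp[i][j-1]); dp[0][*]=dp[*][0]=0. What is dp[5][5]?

1

   ''  k  j  f  m  n  d  b  c  k  l
''  0  0  0  0  0  0  0  0  0  0  0
 i  0  0  0  0  0  0  0  0  0  0  0
 m  0  0  0  0  1  1  1  1  1  1  1
 c  0  0  0  0  1  1  1  1  2  2  2
 o  0  0  0  0  1  1  1  1  2  2  2
 d  0  0  0  0  1  1  2  2  2  2  2
 b  0  0  0  0  1  1  2  3  3  3  3
 c  0  0  0  0  1  1  2  3  4  4  4
 f  0  0  0  1  1  1  2  3  4  4  4
 h  0  0  0  1  1  1  2  3  4  4  4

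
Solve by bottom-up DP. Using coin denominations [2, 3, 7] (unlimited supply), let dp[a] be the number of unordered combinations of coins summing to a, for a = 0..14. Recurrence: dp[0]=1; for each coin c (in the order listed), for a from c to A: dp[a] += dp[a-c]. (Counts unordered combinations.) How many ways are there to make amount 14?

after  coin     0     1     2     3     4     5     6     7     8     9    10    11    12    13    14
          2     1     0     1     0     1     0     1     0     1     0     1     0     1     0     1
          3     1     0     1     1     1     1     2     1     2     2     2     2     3     2     3
          7     1     0     1     1     1     1     2     2     2     3     3     3     4     4     5

5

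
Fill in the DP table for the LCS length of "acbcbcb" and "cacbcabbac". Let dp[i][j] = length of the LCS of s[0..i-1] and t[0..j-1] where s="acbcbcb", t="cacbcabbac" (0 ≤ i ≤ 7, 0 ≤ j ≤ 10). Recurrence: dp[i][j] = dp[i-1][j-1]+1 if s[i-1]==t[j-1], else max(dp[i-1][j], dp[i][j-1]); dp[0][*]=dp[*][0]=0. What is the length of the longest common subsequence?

6

   ''  c  a  c  b  c  a  b  b  a  c
''  0  0  0  0  0  0  0  0  0  0  0
 a  0  0  1  1  1  1  1  1  1  1  1
 c  0  1  1  2  2  2  2  2  2  2  2
 b  0  1  1  2  3  3  3  3  3  3  3
 c  0  1  1  2  3  4  4  4  4  4  4
 b  0  1  1  2  3  4  4  5  5  5  5
 c  0  1  1  2  3  4  4  5  5  5  6
 b  0  1  1  2  3  4  4  5  6  6  6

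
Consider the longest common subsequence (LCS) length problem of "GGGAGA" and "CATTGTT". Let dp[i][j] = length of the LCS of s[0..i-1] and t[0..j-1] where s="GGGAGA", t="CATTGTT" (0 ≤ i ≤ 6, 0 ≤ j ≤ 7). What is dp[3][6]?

1

   ''  C  A  T  T  G  T  T
''  0  0  0  0  0  0  0  0
 G  0  0  0  0  0  1  1  1
 G  0  0  0  0  0  1  1  1
 G  0  0  0  0  0  1  1  1
 A  0  0  1  1  1  1  1  1
 G  0  0  1  1  1  2  2  2
 A  0  0  1  1  1  2  2  2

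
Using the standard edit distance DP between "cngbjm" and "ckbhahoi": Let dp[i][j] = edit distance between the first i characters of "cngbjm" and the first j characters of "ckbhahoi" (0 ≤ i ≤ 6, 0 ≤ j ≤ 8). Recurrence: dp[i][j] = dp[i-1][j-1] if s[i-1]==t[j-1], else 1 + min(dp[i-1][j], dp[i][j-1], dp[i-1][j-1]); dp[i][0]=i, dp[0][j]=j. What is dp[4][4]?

   ''  c  k  b  h  a  h  o  i
''  0  1  2  3  4  5  6  7  8
 c  1  0  1  2  3  4  5  6  7
 n  2  1  1  2  3  4  5  6  7
 g  3  2  2  2  3  4  5  6  7
 b  4  3  3  2  3  4  5  6  7
 j  5  4  4  3  3  4  5  6  7
 m  6  5  5  4  4  4  5  6  7

3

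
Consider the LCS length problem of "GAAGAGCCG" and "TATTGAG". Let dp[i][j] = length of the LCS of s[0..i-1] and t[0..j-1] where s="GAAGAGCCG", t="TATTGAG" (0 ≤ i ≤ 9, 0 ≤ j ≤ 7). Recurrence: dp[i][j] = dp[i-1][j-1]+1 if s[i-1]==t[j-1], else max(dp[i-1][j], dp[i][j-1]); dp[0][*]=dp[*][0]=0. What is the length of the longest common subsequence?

4

   ''  T  A  T  T  G  A  G
''  0  0  0  0  0  0  0  0
 G  0  0  0  0  0  1  1  1
 A  0  0  1  1  1  1  2  2
 A  0  0  1  1  1  1  2  2
 G  0  0  1  1  1  2  2  3
 A  0  0  1  1  1  2  3  3
 G  0  0  1  1  1  2  3  4
 C  0  0  1  1  1  2  3  4
 C  0  0  1  1  1  2  3  4
 G  0  0  1  1  1  2  3  4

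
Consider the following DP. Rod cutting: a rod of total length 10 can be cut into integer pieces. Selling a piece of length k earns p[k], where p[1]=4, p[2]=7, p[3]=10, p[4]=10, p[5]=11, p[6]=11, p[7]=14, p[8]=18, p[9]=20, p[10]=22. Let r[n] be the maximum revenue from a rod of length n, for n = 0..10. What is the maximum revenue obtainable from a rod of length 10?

40

   n    0    1    2    3    4    5    6    7    8    9   10
r[n]    0    4    8   12   16   20   24   28   32   36   40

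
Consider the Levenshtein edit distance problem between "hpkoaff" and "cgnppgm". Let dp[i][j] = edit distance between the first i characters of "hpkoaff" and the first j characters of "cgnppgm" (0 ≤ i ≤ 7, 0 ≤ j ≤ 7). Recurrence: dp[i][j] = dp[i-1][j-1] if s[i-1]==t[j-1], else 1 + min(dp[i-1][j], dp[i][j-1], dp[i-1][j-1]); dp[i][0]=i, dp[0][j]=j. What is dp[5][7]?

   ''  c  g  n  p  p  g  m
''  0  1  2  3  4  5  6  7
 h  1  1  2  3  4  5  6  7
 p  2  2  2  3  3  4  5  6
 k  3  3  3  3  4  4  5  6
 o  4  4  4  4  4  5  5  6
 a  5  5  5  5  5  5  6  6
 f  6  6  6  6  6  6  6  7
 f  7  7  7  7  7  7  7  7

6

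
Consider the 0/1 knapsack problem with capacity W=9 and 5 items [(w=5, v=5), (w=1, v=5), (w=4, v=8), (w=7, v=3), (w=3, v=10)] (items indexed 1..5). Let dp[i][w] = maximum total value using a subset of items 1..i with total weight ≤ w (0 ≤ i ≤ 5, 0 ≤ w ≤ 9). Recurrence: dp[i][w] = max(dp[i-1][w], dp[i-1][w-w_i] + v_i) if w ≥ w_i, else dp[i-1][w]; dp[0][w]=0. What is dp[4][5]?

13

i\w   0   1   2   3   4   5   6   7   8   9
  0   0   0   0   0   0   0   0   0   0   0
  1   0   0   0   0   0   5   5   5   5   5
  2   0   5   5   5   5   5  10  10  10  10
  3   0   5   5   5   8  13  13  13  13  13
  4   0   5   5   5   8  13  13  13  13  13
  5   0   5   5  10  15  15  15  18  23  23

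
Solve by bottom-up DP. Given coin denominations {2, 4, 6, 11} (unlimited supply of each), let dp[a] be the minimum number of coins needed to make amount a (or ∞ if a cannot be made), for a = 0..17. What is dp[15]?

 a  0  1  2  3  4  5  6  7  8  9 10 11 12 13 14 15 16 17
dp  0  -  1  -  1  -  1  -  2  -  2  1  2  2  3  2  3  2
(- denotes ∞ / unreachable)

2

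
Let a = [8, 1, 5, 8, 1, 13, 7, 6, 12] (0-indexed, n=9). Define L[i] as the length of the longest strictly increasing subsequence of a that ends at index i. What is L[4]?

1

   i    0    1    2    3    4    5    6    7    8
a[i]    8    1    5    8    1   13    7    6   12
L[i]    1    1    2    3    1    4    3    3    4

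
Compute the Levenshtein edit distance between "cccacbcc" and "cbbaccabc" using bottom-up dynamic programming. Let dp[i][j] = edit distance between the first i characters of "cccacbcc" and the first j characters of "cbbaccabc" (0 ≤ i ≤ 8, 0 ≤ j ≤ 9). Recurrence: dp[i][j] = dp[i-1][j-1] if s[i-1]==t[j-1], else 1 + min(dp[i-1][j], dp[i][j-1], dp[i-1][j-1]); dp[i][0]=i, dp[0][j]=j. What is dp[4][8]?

   ''  c  b  b  a  c  c  a  b  c
''  0  1  2  3  4  5  6  7  8  9
 c  1  0  1  2  3  4  5  6  7  8
 c  2  1  1  2  3  3  4  5  6  7
 c  3  2  2  2  3  3  3  4  5  6
 a  4  3  3  3  2  3  4  3  4  5
 c  5  4  4  4  3  2  3  4  4  4
 b  6  5  4  4  4  3  3  4  4  5
 c  7  6  5  5  5  4  3  4  5  4
 c  8  7  6  6  6  5  4  4  5  5

4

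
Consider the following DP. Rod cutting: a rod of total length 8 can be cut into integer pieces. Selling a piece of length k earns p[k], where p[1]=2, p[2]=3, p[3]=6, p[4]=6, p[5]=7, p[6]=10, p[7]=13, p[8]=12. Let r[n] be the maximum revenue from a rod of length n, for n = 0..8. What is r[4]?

   n    0    1    2    3    4    5    6    7    8
r[n]    0    2    4    6    8   10   12   14   16

8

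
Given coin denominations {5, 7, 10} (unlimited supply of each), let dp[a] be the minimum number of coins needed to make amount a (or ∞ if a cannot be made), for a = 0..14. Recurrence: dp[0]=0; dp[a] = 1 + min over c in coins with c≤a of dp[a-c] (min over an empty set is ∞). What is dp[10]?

1

 a  0  1  2  3  4  5  6  7  8  9 10 11 12 13 14
dp  0  -  -  -  -  1  -  1  -  -  1  -  2  -  2
(- denotes ∞ / unreachable)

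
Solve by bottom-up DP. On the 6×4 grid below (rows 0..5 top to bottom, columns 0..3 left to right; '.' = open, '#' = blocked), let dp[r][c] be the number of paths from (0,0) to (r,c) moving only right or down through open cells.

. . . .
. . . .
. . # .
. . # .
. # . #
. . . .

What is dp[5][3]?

1

r\c   0   1   2   3
  0   1   1   1   1
  1   1   2   3   4
  2   1   3   0   4
  3   1   4   0   4
  4   1   0   0   0
  5   1   1   1   1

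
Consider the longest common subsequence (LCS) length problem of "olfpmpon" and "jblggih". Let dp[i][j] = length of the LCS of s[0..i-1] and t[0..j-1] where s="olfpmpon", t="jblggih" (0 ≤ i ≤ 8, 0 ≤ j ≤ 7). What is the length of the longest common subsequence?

   ''  j  b  l  g  g  i  h
''  0  0  0  0  0  0  0  0
 o  0  0  0  0  0  0  0  0
 l  0  0  0  1  1  1  1  1
 f  0  0  0  1  1  1  1  1
 p  0  0  0  1  1  1  1  1
 m  0  0  0  1  1  1  1  1
 p  0  0  0  1  1  1  1  1
 o  0  0  0  1  1  1  1  1
 n  0  0  0  1  1  1  1  1

1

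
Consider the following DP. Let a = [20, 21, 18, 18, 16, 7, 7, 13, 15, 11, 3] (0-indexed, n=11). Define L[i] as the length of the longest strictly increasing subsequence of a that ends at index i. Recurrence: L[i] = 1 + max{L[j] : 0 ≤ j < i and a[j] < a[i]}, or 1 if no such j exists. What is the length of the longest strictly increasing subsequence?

3

   i    0    1    2    3    4    5    6    7    8    9   10
a[i]   20   21   18   18   16    7    7   13   15   11    3
L[i]    1    2    1    1    1    1    1    2    3    2    1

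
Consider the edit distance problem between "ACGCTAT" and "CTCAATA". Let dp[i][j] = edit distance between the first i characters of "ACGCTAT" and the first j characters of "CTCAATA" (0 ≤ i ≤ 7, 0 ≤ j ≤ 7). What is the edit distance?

4

   ''  C  T  C  A  A  T  A
''  0  1  2  3  4  5  6  7
 A  1  1  2  3  3  4  5  6
 C  2  1  2  2  3  4  5  6
 G  3  2  2  3  3  4  5  6
 C  4  3  3  2  3  4  5  6
 T  5  4  3  3  3  4  4  5
 A  6  5  4  4  3  3  4  4
 T  7  6  5  5  4  4  3  4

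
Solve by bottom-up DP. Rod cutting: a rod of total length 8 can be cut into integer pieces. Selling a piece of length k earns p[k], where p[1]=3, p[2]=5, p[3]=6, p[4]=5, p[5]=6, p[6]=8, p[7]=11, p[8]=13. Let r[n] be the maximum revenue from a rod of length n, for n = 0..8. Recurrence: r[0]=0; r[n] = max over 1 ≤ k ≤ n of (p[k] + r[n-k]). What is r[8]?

   n    0    1    2    3    4    5    6    7    8
r[n]    0    3    6    9   12   15   18   21   24

24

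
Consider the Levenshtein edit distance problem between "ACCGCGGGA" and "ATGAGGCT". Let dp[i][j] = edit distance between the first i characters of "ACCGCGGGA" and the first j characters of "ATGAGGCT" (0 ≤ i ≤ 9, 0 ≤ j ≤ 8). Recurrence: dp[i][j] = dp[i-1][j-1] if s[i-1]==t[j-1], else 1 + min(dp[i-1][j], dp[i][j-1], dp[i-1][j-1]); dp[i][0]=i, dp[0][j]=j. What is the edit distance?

5

   ''  A  T  G  A  G  G  C  T
''  0  1  2  3  4  5  6  7  8
 A  1  0  1  2  3  4  5  6  7
 C  2  1  1  2  3  4  5  5  6
 C  3  2  2  2  3  4  5  5  6
 G  4  3  3  2  3  3  4  5  6
 C  5  4  4  3  3  4  4  4  5
 G  6  5  5  4  4  3  4  5  5
 G  7  6  6  5  5  4  3  4  5
 G  8  7  7  6  6  5  4  4  5
 A  9  8  8  7  6  6  5  5  5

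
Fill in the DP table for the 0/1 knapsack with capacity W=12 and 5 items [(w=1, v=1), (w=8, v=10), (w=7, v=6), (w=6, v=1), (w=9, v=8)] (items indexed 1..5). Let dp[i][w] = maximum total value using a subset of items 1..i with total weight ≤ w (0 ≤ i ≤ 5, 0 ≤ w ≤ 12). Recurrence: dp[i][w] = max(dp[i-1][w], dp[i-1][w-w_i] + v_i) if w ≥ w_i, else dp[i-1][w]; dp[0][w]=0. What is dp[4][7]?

i\w   0   1   2   3   4   5   6   7   8   9  10  11  12
  0   0   0   0   0   0   0   0   0   0   0   0   0   0
  1   0   1   1   1   1   1   1   1   1   1   1   1   1
  2   0   1   1   1   1   1   1   1  10  11  11  11  11
  3   0   1   1   1   1   1   1   6  10  11  11  11  11
  4   0   1   1   1   1   1   1   6  10  11  11  11  11
  5   0   1   1   1   1   1   1   6  10  11  11  11  11

6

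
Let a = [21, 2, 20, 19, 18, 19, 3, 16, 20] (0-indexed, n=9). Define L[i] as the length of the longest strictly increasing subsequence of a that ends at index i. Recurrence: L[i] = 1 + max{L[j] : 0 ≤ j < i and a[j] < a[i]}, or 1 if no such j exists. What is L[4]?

   i    0    1    2    3    4    5    6    7    8
a[i]   21    2   20   19   18   19    3   16   20
L[i]    1    1    2    2    2    3    2    3    4

2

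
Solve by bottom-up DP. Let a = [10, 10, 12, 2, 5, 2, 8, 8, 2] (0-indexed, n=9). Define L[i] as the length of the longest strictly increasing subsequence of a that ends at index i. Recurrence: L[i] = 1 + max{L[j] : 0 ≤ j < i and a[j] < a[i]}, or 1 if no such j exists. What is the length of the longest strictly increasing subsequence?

3

   i    0    1    2    3    4    5    6    7    8
a[i]   10   10   12    2    5    2    8    8    2
L[i]    1    1    2    1    2    1    3    3    1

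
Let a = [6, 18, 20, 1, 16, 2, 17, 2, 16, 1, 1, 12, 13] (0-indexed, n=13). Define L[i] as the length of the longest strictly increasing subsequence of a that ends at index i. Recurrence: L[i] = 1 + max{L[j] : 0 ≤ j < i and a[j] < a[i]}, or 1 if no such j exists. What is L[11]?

3

   i    0    1    2    3    4    5    6    7    8    9   10   11   12
a[i]    6   18   20    1   16    2   17    2   16    1    1   12   13
L[i]    1    2    3    1    2    2    3    2    3    1    1    3    4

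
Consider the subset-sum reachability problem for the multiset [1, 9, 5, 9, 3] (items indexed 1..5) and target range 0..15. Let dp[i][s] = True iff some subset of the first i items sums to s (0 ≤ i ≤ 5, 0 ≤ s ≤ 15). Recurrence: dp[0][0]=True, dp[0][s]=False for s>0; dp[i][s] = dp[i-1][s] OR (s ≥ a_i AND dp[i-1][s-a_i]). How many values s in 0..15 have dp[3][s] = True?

8

i\s   0   1   2   3   4   5   6   7   8   9  10  11  12  13  14  15
  0   T   F   F   F   F   F   F   F   F   F   F   F   F   F   F   F
  1   T   T   F   F   F   F   F   F   F   F   F   F   F   F   F   F
  2   T   T   F   F   F   F   F   F   F   T   T   F   F   F   F   F
  3   T   T   F   F   F   T   T   F   F   T   T   F   F   F   T   T
  4   T   T   F   F   F   T   T   F   F   T   T   F   F   F   T   T
  5   T   T   F   T   T   T   T   F   T   T   T   F   T   T   T   T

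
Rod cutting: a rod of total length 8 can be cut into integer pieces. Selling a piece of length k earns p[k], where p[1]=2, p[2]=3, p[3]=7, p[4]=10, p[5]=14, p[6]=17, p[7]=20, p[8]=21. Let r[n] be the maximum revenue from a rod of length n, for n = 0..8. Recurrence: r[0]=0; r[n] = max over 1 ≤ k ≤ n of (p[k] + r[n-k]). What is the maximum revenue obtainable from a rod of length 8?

22

   n    0    1    2    3    4    5    6    7    8
r[n]    0    2    4    7   10   14   17   20   22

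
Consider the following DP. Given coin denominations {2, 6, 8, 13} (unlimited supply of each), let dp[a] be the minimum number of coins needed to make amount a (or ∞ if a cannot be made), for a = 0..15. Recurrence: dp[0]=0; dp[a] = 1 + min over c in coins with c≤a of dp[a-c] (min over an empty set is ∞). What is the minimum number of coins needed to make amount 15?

 a  0  1  2  3  4  5  6  7  8  9 10 11 12 13 14 15
dp  0  -  1  -  2  -  1  -  1  -  2  -  2  1  2  2
(- denotes ∞ / unreachable)

2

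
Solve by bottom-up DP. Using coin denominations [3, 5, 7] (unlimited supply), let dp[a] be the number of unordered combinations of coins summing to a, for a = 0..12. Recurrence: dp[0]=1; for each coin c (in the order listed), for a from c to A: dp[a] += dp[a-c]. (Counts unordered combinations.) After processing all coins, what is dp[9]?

1

after  coin     0     1     2     3     4     5     6     7     8     9    10    11    12
          3     1     0     0     1     0     0     1     0     0     1     0     0     1
          5     1     0     0     1     0     1     1     0     1     1     1     1     1
          7     1     0     0     1     0     1     1     1     1     1     2     1     2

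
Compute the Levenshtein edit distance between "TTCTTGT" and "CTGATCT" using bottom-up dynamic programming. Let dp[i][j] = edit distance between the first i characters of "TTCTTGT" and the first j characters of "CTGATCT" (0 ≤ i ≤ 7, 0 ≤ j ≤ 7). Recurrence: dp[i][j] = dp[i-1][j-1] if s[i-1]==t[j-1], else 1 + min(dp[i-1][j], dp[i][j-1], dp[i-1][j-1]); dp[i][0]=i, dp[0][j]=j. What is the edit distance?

   ''  C  T  G  A  T  C  T
''  0  1  2  3  4  5  6  7
 T  1  1  1  2  3  4  5  6
 T  2  2  1  2  3  3  4  5
 C  3  2  2  2  3  4  3  4
 T  4  3  2  3  3  3  4  3
 T  5  4  3  3  4  3  4  4
 G  6  5  4  3  4  4  4  5
 T  7  6  5  4  4  4  5  4

4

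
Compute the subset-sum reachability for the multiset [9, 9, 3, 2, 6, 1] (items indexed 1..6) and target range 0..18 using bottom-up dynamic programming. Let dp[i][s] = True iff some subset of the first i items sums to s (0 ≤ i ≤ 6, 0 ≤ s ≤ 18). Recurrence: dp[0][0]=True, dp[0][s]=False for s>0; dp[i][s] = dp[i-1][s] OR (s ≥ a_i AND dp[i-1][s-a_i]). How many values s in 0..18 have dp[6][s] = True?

i\s   0   1   2   3   4   5   6   7   8   9  10  11  12  13  14  15  16  17  18
  0   T   F   F   F   F   F   F   F   F   F   F   F   F   F   F   F   F   F   F
  1   T   F   F   F   F   F   F   F   F   T   F   F   F   F   F   F   F   F   F
  2   T   F   F   F   F   F   F   F   F   T   F   F   F   F   F   F   F   F   T
  3   T   F   F   T   F   F   F   F   F   T   F   F   T   F   F   F   F   F   T
  4   T   F   T   T   F   T   F   F   F   T   F   T   T   F   T   F   F   F   T
  5   T   F   T   T   F   T   T   F   T   T   F   T   T   F   T   T   F   T   T
  6   T   T   T   T   T   T   T   T   T   T   T   T   T   T   T   T   T   T   T

19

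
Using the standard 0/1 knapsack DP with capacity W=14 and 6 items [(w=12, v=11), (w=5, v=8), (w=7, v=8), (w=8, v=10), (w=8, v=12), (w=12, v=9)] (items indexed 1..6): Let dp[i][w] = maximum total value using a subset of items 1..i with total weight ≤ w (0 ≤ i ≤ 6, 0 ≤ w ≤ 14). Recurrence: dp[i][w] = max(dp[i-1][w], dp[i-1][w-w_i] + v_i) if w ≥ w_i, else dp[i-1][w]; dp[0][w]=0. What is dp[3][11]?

8

i\w   0   1   2   3   4   5   6   7   8   9  10  11  12  13  14
  0   0   0   0   0   0   0   0   0   0   0   0   0   0   0   0
  1   0   0   0   0   0   0   0   0   0   0   0   0  11  11  11
  2   0   0   0   0   0   8   8   8   8   8   8   8  11  11  11
  3   0   0   0   0   0   8   8   8   8   8   8   8  16  16  16
  4   0   0   0   0   0   8   8   8  10  10  10  10  16  18  18
  5   0   0   0   0   0   8   8   8  12  12  12  12  16  20  20
  6   0   0   0   0   0   8   8   8  12  12  12  12  16  20  20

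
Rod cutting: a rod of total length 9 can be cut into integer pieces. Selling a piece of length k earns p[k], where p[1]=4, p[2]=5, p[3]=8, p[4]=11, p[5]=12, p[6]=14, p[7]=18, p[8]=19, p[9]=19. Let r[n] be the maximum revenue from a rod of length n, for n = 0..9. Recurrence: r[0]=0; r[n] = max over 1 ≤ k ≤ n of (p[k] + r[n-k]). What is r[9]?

   n    0    1    2    3    4    5    6    7    8    9
r[n]    0    4    8   12   16   20   24   28   32   36

36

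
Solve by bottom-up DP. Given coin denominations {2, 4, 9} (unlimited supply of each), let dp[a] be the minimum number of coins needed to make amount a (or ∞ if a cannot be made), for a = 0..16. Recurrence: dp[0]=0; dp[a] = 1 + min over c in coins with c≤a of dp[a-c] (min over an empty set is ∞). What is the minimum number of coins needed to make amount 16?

4

 a  0  1  2  3  4  5  6  7  8  9 10 11 12 13 14 15 16
dp  0  -  1  -  1  -  2  -  2  1  3  2  3  2  4  3  4
(- denotes ∞ / unreachable)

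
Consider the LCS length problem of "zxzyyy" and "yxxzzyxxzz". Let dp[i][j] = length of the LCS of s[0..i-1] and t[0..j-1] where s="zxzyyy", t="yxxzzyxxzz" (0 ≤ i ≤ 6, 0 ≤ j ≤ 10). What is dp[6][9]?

3

   ''  y  x  x  z  z  y  x  x  z  z
''  0  0  0  0  0  0  0  0  0  0  0
 z  0  0  0  0  1  1  1  1  1  1  1
 x  0  0  1  1  1  1  1  2  2  2  2
 z  0  0  1  1  2  2  2  2  2  3  3
 y  0  1  1  1  2  2  3  3  3  3  3
 y  0  1  1  1  2  2  3  3  3  3  3
 y  0  1  1  1  2  2  3  3  3  3  3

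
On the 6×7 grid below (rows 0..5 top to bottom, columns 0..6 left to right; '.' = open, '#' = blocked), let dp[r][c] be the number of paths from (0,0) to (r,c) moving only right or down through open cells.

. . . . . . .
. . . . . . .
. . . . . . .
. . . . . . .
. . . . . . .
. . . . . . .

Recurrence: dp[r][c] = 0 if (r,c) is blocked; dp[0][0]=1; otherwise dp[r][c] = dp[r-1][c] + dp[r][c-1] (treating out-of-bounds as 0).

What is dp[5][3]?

56

r\c   0   1   2   3   4   5   6
  0   1   1   1   1   1   1   1
  1   1   2   3   4   5   6   7
  2   1   3   6  10  15  21  28
  3   1   4  10  20  35  56  84
  4   1   5  15  35  70 126 210
  5   1   6  21  56 126 252 462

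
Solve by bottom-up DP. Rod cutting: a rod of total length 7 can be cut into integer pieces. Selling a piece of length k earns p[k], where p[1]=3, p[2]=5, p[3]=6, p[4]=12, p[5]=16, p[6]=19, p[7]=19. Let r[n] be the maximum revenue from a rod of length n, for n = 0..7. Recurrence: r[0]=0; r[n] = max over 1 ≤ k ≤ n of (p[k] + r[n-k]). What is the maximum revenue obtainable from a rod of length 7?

22

   n    0    1    2    3    4    5    6    7
r[n]    0    3    6    9   12   16   19   22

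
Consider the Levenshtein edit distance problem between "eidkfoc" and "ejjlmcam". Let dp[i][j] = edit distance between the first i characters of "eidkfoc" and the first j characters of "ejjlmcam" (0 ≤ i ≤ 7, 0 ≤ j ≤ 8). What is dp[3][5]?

   ''  e  j  j  l  m  c  a  m
''  0  1  2  3  4  5  6  7  8
 e  1  0  1  2  3  4  5  6  7
 i  2  1  1  2  3  4  5  6  7
 d  3  2  2  2  3  4  5  6  7
 k  4  3  3  3  3  4  5  6  7
 f  5  4  4  4  4  4  5  6  7
 o  6  5  5  5  5  5  5  6  7
 c  7  6  6  6  6  6  5  6  7

4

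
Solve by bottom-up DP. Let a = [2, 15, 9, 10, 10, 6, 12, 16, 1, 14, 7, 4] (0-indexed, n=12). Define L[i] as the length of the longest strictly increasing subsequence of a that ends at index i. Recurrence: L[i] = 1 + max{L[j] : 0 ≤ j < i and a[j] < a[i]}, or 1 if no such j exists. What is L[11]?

   i    0    1    2    3    4    5    6    7    8    9   10   11
a[i]    2   15    9   10   10    6   12   16    1   14    7    4
L[i]    1    2    2    3    3    2    4    5    1    5    3    2

2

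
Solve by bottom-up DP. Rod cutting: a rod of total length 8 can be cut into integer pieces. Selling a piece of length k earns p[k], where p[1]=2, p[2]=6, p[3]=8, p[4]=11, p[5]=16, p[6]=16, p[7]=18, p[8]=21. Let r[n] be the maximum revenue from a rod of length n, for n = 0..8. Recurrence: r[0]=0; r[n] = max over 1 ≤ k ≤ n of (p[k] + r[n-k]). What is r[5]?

   n    0    1    2    3    4    5    6    7    8
r[n]    0    2    6    8   12   16   18   22   24

16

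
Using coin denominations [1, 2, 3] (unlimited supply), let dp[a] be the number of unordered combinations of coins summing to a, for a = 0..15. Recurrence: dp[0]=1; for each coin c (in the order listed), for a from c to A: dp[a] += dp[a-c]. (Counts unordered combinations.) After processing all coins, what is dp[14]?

24

after  coin     0     1     2     3     4     5     6     7     8     9    10    11    12    13    14    15
          1     1     1     1     1     1     1     1     1     1     1     1     1     1     1     1     1
          2     1     1     2     2     3     3     4     4     5     5     6     6     7     7     8     8
          3     1     1     2     3     4     5     7     8    10    12    14    16    19    21    24    27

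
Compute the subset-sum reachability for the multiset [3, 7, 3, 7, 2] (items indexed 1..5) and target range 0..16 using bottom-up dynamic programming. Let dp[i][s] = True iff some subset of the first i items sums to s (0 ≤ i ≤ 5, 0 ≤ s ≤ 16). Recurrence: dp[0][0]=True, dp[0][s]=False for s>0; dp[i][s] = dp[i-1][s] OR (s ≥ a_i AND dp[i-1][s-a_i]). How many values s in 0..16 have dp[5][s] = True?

14

i\s   0   1   2   3   4   5   6   7   8   9  10  11  12  13  14  15  16
  0   T   F   F   F   F   F   F   F   F   F   F   F   F   F   F   F   F
  1   T   F   F   T   F   F   F   F   F   F   F   F   F   F   F   F   F
  2   T   F   F   T   F   F   F   T   F   F   T   F   F   F   F   F   F
  3   T   F   F   T   F   F   T   T   F   F   T   F   F   T   F   F   F
  4   T   F   F   T   F   F   T   T   F   F   T   F   F   T   T   F   F
  5   T   F   T   T   F   T   T   T   T   T   T   F   T   T   T   T   T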